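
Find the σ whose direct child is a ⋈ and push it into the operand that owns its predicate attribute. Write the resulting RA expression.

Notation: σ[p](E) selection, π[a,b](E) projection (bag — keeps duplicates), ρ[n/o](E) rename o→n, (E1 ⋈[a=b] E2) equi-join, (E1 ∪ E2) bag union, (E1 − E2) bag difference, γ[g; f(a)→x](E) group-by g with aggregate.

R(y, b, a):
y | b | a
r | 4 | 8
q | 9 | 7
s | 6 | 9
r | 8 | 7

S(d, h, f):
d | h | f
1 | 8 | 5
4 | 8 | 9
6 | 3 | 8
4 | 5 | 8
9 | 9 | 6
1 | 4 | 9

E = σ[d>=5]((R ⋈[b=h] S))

σ filters on d, owned by the right side.
E' = (R ⋈[b=h] σ[d>=5](S))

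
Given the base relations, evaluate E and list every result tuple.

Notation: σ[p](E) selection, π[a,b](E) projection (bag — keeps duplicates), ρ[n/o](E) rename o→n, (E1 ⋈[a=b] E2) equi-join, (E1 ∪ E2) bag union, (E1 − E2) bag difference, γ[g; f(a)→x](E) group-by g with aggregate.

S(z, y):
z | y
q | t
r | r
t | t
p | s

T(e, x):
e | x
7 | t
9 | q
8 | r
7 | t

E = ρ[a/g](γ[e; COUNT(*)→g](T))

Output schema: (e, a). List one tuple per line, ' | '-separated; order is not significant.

Row counts bottom-up:
  T → 4
  γ[e; COUNT(*)→g](T) → 3
  ρ[a/g](γ[e; COUNT(*)→g](T)) → 3

== RESULT ==
e | a
7 | 2
8 | 1
9 | 1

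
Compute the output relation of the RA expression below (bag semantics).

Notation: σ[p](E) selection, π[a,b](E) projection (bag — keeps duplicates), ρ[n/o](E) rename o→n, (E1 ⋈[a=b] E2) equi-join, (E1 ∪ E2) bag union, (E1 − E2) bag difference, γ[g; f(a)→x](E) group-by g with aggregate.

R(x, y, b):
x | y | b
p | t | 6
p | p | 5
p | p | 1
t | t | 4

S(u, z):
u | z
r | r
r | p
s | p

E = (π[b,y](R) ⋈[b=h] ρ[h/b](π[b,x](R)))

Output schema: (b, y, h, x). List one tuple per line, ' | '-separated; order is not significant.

Subexpression sizes:
  R → 4
  π[b,y](R) → 4
  R → 4
  π[b,x](R) → 4
  ρ[h/b](π[b,x](R)) → 4
  (π[b,y](R) ⋈[b=h] ρ[h/b](π[b,x](R))) → 4

== RESULT ==
b | y | h | x
1 | p | 1 | p
4 | t | 4 | t
5 | p | 5 | p
6 | t | 6 | p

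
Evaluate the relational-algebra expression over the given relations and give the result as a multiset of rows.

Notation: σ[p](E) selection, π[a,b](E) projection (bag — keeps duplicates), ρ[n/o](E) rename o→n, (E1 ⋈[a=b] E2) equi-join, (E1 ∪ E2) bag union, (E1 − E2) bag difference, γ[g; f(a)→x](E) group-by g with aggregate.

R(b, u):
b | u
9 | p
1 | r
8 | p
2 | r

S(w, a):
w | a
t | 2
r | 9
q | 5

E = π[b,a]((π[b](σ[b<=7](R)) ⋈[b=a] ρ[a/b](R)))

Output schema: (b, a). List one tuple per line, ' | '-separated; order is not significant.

Subexpression sizes:
  R → 4
  σ[b<=7](R) → 2
  π[b](σ[b<=7](R)) → 2
  R → 4
  ρ[a/b](R) → 4
  (π[b](σ[b<=7](R)) ⋈[b=a] ρ[a/b](R)) → 2
  π[b,a]((π[b](σ[b<=7](R)) ⋈[b=a] ρ[a/b](R))) → 2

== RESULT ==
b | a
1 | 1
2 | 2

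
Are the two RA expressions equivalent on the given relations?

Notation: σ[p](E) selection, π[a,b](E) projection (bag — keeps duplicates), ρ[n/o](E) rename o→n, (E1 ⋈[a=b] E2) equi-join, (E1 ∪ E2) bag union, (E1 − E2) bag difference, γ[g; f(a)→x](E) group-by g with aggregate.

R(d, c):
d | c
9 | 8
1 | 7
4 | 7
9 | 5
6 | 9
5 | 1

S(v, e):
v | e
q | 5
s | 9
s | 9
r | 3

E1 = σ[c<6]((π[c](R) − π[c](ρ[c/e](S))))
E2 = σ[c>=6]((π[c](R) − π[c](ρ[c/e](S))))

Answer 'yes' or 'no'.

E1 subexpression sizes:
  R → 6
  π[c](R) → 6
  S → 4
  ρ[c/e](S) → 4
  π[c](ρ[c/e](S)) → 4
  (π[c](R) − π[c](ρ[c/e](S))) → 4
  σ[c<6]((π[c](R) − π[c](ρ[c/e](S)))) → 1
E2 subexpression sizes:
  R → 6
  π[c](R) → 6
  S → 4
  ρ[c/e](S) → 4
  π[c](ρ[c/e](S)) → 4
  (π[c](R) − π[c](ρ[c/e](S))) → 4
  σ[c>=6]((π[c](R) − π[c](ρ[c/e](S)))) → 3

E1 result:
c
1
E2 result:
c
7
7
8
Witness: (1,) appears 1× in E1 but 0× in E2.

no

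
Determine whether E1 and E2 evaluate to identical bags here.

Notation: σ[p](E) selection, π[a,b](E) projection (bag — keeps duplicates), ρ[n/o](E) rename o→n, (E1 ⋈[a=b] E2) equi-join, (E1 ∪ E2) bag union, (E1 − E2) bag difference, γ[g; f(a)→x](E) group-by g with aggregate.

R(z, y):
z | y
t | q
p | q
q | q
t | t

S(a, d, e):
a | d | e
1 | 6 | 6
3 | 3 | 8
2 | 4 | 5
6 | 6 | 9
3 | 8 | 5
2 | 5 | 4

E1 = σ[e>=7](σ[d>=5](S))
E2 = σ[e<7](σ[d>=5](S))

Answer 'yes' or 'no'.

E1 row counts bottom-up:
  S → 6
  σ[d>=5](S) → 4
  σ[e>=7](σ[d>=5](S)) → 1
E2 row counts bottom-up:
  S → 6
  σ[d>=5](S) → 4
  σ[e<7](σ[d>=5](S)) → 3

E1 result:
a | d | e
6 | 6 | 9
E2 result:
a | d | e
1 | 6 | 6
2 | 5 | 4
3 | 8 | 5
Witness: (1, 6, 6) appears 0× in E1 but 1× in E2.

no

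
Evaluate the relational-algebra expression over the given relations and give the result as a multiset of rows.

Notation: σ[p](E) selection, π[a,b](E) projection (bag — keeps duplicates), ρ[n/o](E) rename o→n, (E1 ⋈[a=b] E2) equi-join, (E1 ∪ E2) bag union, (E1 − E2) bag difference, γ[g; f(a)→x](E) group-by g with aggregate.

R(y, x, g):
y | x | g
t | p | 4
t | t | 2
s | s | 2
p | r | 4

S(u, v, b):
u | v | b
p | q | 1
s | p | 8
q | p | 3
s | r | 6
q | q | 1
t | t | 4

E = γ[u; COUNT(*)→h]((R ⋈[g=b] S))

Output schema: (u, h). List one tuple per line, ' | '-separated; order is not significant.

Per-node cardinality:
  R → 4
  S → 6
  (R ⋈[g=b] S) → 2
  γ[u; COUNT(*)→h]((R ⋈[g=b] S)) → 1

== RESULT ==
u | h
t | 2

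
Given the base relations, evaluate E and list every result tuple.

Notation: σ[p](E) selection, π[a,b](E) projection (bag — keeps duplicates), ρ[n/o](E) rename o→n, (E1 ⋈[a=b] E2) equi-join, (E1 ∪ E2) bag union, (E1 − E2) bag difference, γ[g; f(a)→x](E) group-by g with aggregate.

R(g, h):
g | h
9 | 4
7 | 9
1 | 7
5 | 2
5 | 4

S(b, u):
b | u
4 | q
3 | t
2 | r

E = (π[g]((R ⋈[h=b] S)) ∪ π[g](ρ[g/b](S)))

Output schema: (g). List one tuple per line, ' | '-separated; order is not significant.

Stepwise |·|:
  R → 5
  S → 3
  (R ⋈[h=b] S) → 3
  π[g]((R ⋈[h=b] S)) → 3
  S → 3
  ρ[g/b](S) → 3
  π[g](ρ[g/b](S)) → 3
  (π[g]((R ⋈[h=b] S)) ∪ π[g](ρ[g/b](S))) → 6

== RESULT ==
g
2
3
4
5
5
9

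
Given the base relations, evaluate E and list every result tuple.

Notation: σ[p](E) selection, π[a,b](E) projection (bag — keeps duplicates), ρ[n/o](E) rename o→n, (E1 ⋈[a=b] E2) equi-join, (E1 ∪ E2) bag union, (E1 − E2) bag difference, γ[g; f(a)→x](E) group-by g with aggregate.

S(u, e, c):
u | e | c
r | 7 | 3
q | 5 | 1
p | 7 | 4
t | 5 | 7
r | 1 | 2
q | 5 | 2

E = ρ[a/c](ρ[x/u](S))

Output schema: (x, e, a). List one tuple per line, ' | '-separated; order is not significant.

Stepwise |·|:
  S → 6
  ρ[x/u](S) → 6
  ρ[a/c](ρ[x/u](S)) → 6

== RESULT ==
x | e | a
p | 7 | 4
q | 5 | 1
q | 5 | 2
r | 1 | 2
r | 7 | 3
t | 5 | 7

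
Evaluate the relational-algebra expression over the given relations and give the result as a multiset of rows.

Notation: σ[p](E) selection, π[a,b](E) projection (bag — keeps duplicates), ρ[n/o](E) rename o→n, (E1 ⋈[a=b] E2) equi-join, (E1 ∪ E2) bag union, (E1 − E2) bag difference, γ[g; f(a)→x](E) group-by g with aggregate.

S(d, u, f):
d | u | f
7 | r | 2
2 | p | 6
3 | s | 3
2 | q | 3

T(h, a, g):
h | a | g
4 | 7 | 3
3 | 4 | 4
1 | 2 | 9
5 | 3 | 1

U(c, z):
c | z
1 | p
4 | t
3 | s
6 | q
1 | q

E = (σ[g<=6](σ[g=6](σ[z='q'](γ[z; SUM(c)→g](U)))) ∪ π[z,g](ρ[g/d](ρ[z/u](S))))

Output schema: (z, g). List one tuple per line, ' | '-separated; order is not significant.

Row counts bottom-up:
  U → 5
  γ[z; SUM(c)→g](U) → 4
  σ[z='q'](γ[z; SUM(c)→g](U)) → 1
  σ[g=6](σ[z='q'](γ[z; SUM(c)→g](U))) → 0
  σ[g<=6](σ[g=6](σ[z='q'](γ[z; SUM(c)→g](U)))) → 0
  S → 4
  ρ[z/u](S) → 4
  ρ[g/d](ρ[z/u](S)) → 4
  π[z,g](ρ[g/d](ρ[z/u](S))) → 4
  (σ[g<=6](σ[g=6](σ[z='q'](γ[z; SUM(c)→g](U)))) ∪ π[z,g](ρ[g/d](ρ[z/u](S)))) → 4

== RESULT ==
z | g
p | 2
q | 2
r | 7
s | 3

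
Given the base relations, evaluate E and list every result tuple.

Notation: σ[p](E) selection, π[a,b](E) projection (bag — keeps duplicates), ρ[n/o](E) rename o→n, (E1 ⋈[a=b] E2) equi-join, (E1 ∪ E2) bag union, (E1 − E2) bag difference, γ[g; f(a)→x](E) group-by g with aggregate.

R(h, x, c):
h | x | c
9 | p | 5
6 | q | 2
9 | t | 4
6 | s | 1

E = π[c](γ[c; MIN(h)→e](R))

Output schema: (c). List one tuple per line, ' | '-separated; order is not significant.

Row counts bottom-up:
  R → 4
  γ[c; MIN(h)→e](R) → 4
  π[c](γ[c; MIN(h)→e](R)) → 4

== RESULT ==
c
1
2
4
5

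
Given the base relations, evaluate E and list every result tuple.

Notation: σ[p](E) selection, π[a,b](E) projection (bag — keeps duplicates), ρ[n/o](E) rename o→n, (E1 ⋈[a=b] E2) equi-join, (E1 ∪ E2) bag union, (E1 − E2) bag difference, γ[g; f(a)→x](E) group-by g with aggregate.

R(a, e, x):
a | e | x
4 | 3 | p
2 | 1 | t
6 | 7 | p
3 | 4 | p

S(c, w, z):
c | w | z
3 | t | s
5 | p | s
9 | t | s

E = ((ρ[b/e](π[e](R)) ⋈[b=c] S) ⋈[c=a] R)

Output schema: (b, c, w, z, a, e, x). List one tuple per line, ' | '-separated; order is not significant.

Subexpression sizes:
  R → 4
  π[e](R) → 4
  ρ[b/e](π[e](R)) → 4
  S → 3
  (ρ[b/e](π[e](R)) ⋈[b=c] S) → 1
  R → 4
  ((ρ[b/e](π[e](R)) ⋈[b=c] S) ⋈[c=a] R) → 1

== RESULT ==
b | c | w | z | a | e | x
3 | 3 | t | s | 3 | 4 | p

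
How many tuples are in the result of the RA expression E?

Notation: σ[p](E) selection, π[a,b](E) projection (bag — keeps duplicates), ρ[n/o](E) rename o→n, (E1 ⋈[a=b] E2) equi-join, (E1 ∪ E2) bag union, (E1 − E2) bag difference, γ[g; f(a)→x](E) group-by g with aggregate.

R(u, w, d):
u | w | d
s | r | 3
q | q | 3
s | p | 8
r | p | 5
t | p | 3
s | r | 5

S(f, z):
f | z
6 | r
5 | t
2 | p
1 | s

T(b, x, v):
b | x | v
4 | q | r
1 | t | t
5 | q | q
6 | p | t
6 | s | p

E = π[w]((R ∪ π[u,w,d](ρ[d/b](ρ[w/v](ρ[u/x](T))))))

Per-node cardinality:
  R → 6
  T → 5
  ρ[u/x](T) → 5
  ρ[w/v](ρ[u/x](T)) → 5
  ρ[d/b](ρ[w/v](ρ[u/x](T))) → 5
  π[u,w,d](ρ[d/b](ρ[w/v](ρ[u/x](T)))) → 5
  (R ∪ π[u,w,d](ρ[d/b](ρ[w/v](ρ[u/x](T))))) → 11
  π[w]((R ∪ π[u,w,d](ρ[d/b](ρ[w/v](ρ[u/x](T)))))) → 11

|E| = 11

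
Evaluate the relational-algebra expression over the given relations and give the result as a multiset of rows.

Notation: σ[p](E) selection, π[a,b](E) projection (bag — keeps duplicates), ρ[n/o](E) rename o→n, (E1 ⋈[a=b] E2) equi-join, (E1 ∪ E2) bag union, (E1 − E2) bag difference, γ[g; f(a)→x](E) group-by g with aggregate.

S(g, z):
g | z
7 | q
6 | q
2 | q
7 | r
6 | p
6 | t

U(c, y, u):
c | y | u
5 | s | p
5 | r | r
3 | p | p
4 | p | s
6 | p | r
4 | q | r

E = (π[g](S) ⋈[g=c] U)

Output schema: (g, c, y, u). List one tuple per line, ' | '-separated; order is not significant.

Stepwise |·|:
  S → 6
  π[g](S) → 6
  U → 6
  (π[g](S) ⋈[g=c] U) → 3

== RESULT ==
g | c | y | u
6 | 6 | p | r
6 | 6 | p | r
6 | 6 | p | r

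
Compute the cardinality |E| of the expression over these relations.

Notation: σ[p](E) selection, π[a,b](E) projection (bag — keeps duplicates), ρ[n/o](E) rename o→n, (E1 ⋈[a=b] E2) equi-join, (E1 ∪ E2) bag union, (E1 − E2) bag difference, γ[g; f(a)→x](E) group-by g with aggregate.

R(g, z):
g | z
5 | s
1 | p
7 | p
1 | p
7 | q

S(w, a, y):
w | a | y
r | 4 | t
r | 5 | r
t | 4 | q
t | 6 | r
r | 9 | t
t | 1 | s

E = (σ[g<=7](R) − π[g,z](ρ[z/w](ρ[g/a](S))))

Row counts bottom-up:
  R → 5
  σ[g<=7](R) → 5
  S → 6
  ρ[g/a](S) → 6
  ρ[z/w](ρ[g/a](S)) → 6
  π[g,z](ρ[z/w](ρ[g/a](S))) → 6
  (σ[g<=7](R) − π[g,z](ρ[z/w](ρ[g/a](S)))) → 5

|E| = 5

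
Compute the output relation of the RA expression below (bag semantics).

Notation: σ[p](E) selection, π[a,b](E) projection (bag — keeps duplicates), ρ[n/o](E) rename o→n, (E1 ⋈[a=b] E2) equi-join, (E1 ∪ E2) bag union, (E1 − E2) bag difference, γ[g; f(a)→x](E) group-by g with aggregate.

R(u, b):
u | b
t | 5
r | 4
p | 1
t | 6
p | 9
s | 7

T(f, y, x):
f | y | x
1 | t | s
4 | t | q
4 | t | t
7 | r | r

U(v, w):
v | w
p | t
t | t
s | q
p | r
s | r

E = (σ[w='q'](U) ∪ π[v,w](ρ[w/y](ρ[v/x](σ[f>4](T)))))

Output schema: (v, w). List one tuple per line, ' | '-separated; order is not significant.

Stepwise |·|:
  U → 5
  σ[w='q'](U) → 1
  T → 4
  σ[f>4](T) → 1
  ρ[v/x](σ[f>4](T)) → 1
  ρ[w/y](ρ[v/x](σ[f>4](T))) → 1
  π[v,w](ρ[w/y](ρ[v/x](σ[f>4](T)))) → 1
  (σ[w='q'](U) ∪ π[v,w](ρ[w/y](ρ[v/x](σ[f>4](T))))) → 2

== RESULT ==
v | w
r | r
s | q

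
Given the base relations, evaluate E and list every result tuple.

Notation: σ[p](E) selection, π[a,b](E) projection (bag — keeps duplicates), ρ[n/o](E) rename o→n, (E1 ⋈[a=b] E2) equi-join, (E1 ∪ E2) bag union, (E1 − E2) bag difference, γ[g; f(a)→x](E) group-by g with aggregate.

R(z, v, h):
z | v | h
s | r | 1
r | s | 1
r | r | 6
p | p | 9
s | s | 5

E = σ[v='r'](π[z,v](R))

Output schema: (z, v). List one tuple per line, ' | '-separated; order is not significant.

Subexpression sizes:
  R → 5
  π[z,v](R) → 5
  σ[v='r'](π[z,v](R)) → 2

== RESULT ==
z | v
r | r
s | r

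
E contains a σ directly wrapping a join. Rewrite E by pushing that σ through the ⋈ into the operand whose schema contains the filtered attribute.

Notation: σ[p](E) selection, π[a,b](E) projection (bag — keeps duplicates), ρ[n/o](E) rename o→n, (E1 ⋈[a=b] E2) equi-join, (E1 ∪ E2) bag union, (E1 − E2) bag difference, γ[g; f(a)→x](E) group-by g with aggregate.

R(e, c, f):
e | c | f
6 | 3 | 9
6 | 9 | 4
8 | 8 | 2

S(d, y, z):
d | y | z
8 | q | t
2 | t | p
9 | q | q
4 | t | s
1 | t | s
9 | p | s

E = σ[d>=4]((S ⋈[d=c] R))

σ filters on d, owned by the left side.
E' = (σ[d>=4](S) ⋈[d=c] R)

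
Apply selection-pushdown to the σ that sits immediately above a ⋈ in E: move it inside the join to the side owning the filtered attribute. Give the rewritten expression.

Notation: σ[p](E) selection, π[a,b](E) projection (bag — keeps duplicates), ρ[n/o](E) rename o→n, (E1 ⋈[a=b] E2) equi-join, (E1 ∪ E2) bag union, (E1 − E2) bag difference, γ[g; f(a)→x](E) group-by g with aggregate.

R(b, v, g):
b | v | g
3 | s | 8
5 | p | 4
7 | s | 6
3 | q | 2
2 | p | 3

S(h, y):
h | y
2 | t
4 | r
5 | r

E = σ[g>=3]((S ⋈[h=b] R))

σ filters on g, owned by the right side.
E' = (S ⋈[h=b] σ[g>=3](R))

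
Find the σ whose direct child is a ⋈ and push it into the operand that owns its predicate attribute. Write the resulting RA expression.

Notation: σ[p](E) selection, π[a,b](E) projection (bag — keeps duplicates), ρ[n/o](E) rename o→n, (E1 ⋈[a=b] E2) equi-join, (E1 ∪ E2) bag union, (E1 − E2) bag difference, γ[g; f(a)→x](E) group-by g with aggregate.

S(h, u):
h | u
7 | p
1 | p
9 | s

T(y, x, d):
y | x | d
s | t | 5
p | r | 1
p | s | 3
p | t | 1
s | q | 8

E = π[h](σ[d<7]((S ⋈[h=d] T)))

σ filters on d, owned by the right side.
E' = π[h]((S ⋈[h=d] σ[d<7](T)))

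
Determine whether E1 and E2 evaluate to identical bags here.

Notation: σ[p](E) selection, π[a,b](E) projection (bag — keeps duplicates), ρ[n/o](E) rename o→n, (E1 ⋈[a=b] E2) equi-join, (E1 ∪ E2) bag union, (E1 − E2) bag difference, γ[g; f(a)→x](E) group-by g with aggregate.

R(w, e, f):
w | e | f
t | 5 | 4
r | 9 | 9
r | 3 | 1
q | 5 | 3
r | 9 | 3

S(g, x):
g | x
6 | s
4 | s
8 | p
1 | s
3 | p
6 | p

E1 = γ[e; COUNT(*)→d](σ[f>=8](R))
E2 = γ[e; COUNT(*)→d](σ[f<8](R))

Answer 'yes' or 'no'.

E1 stepwise |·|:
  R → 5
  σ[f>=8](R) → 1
  γ[e; COUNT(*)→d](σ[f>=8](R)) → 1
E2 stepwise |·|:
  R → 5
  σ[f<8](R) → 4
  γ[e; COUNT(*)→d](σ[f<8](R)) → 3

E1 result:
e | d
9 | 1
E2 result:
e | d
3 | 1
5 | 2
9 | 1
Witness: (3, 1) appears 0× in E1 but 1× in E2.

no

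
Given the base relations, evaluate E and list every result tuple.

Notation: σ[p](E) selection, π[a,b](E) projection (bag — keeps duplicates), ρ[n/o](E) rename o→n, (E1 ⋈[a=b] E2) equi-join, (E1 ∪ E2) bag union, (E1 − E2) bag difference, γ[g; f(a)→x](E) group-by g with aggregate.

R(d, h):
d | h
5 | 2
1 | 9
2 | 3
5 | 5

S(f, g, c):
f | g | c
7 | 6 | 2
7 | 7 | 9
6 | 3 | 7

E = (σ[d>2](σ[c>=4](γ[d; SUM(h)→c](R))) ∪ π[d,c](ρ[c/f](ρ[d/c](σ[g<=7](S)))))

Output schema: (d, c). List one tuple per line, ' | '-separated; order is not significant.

Per-node cardinality:
  R → 4
  γ[d; SUM(h)→c](R) → 3
  σ[c>=4](γ[d; SUM(h)→c](R)) → 2
  σ[d>2](σ[c>=4](γ[d; SUM(h)→c](R))) → 1
  S → 3
  σ[g<=7](S) → 3
  ρ[d/c](σ[g<=7](S)) → 3
  ρ[c/f](ρ[d/c](σ[g<=7](S))) → 3
  π[d,c](ρ[c/f](ρ[d/c](σ[g<=7](S)))) → 3
  (σ[d>2](σ[c>=4](γ[d; SUM(h)→c](R))) ∪ π[d,c](ρ[c/f](ρ[d/c](σ[g<=7](S))))) → 4

== RESULT ==
d | c
2 | 7
5 | 7
7 | 6
9 | 7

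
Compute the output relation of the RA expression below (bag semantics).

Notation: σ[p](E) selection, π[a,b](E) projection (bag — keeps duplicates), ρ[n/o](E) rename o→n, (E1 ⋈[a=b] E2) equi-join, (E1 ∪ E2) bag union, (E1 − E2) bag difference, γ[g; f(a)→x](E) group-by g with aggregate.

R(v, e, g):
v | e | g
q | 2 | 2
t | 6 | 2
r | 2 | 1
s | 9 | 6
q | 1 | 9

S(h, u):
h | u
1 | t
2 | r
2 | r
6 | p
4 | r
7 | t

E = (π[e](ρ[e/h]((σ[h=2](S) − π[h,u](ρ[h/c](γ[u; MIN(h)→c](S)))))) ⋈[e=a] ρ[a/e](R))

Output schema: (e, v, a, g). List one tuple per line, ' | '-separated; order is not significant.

Row counts bottom-up:
  S → 6
  σ[h=2](S) → 2
  S → 6
  γ[u; MIN(h)→c](S) → 3
  ρ[h/c](γ[u; MIN(h)→c](S)) → 3
  π[h,u](ρ[h/c](γ[u; MIN(h)→c](S))) → 3
  (σ[h=2](S) − π[h,u](ρ[h/c](γ[u; MIN(h)→c](S)))) → 1
  ρ[e/h]((σ[h=2](S) − π[h,u](ρ[h/c](γ[u; MIN(h)→c](S))))) → 1
  π[e](ρ[e/h]((σ[h=2](S) − π[h,u](ρ[h/c](γ[u; MIN(h)→c](S)))))) → 1
  R → 5
  ρ[a/e](R) → 5
  (π[e](ρ[e/h]((σ[h=2](S) − π[h,u](ρ[h/c](γ[u; MIN(h)→c](S)))))) ⋈[e=a] ρ[a/e](R)) → 2

== RESULT ==
e | v | a | g
2 | q | 2 | 2
2 | r | 2 | 1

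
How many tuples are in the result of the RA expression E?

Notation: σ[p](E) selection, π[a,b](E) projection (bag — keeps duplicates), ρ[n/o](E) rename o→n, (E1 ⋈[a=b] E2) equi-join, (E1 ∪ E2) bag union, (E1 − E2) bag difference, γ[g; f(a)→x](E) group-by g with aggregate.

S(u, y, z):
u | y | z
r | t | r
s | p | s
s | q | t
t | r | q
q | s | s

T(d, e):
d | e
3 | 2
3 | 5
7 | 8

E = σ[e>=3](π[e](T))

Row counts bottom-up:
  T → 3
  π[e](T) → 3
  σ[e>=3](π[e](T)) → 2

|E| = 2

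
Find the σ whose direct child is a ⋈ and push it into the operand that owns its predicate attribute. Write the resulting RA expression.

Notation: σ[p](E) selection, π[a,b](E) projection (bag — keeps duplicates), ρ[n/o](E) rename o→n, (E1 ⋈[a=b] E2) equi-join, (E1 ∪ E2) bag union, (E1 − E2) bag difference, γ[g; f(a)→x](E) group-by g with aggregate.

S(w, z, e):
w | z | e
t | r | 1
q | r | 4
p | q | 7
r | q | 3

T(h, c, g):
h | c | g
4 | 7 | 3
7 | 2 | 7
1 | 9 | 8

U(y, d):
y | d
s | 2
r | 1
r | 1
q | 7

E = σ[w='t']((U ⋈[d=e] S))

σ filters on w, owned by the right side.
E' = (U ⋈[d=e] σ[w='t'](S))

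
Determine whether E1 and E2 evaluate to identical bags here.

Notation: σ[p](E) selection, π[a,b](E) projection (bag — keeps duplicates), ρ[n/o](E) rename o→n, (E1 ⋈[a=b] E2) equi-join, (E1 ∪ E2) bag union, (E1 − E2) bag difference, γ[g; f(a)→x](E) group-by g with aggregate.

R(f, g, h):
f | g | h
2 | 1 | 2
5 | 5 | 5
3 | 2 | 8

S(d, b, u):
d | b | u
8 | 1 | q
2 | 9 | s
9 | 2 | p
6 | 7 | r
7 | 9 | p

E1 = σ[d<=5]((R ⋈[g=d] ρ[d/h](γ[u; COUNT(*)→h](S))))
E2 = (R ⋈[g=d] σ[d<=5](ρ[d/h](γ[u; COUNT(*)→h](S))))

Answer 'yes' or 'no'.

E1 subexpression sizes:
  R → 3
  S → 5
  γ[u; COUNT(*)→h](S) → 4
  ρ[d/h](γ[u; COUNT(*)→h](S)) → 4
  (R ⋈[g=d] ρ[d/h](γ[u; COUNT(*)→h](S))) → 4
  σ[d<=5]((R ⋈[g=d] ρ[d/h](γ[u; COUNT(*)→h](S)))) → 4
E2 subexpression sizes:
  R → 3
  S → 5
  γ[u; COUNT(*)→h](S) → 4
  ρ[d/h](γ[u; COUNT(*)→h](S)) → 4
  σ[d<=5](ρ[d/h](γ[u; COUNT(*)→h](S))) → 4
  (R ⋈[g=d] σ[d<=5](ρ[d/h](γ[u; COUNT(*)→h](S)))) → 4

E1 and E2 produce the same multiset:
f | g | h | u | d
2 | 1 | 2 | q | 1
2 | 1 | 2 | r | 1
2 | 1 | 2 | s | 1
3 | 2 | 8 | p | 2

yes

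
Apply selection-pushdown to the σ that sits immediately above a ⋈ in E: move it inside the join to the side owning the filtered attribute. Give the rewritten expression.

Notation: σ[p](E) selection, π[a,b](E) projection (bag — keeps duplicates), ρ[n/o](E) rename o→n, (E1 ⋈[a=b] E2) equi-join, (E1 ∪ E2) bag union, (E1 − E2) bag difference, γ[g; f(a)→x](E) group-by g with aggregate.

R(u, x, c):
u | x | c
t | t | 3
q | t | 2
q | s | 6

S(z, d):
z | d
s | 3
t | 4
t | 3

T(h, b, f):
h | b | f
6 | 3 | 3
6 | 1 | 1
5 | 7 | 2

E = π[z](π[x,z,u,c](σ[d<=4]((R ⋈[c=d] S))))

σ filters on d, owned by the right side.
E' = π[z](π[x,z,u,c]((R ⋈[c=d] σ[d<=4](S))))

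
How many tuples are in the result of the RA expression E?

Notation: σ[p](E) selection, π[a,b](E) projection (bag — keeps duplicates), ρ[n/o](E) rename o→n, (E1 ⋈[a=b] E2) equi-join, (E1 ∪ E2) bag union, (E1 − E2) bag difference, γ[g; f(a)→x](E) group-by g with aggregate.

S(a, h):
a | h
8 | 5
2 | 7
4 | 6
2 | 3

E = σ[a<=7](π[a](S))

Stepwise |·|:
  S → 4
  π[a](S) → 4
  σ[a<=7](π[a](S)) → 3

|E| = 3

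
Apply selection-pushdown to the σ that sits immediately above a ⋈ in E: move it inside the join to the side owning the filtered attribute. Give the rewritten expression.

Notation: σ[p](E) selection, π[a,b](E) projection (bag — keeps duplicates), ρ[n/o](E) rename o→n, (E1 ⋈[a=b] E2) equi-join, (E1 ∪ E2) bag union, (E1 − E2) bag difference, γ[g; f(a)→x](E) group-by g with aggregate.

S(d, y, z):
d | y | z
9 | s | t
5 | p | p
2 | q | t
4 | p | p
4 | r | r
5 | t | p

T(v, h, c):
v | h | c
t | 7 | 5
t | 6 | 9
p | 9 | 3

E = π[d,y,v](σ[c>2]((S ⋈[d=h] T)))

σ filters on c, owned by the right side.
E' = π[d,y,v]((S ⋈[d=h] σ[c>2](T)))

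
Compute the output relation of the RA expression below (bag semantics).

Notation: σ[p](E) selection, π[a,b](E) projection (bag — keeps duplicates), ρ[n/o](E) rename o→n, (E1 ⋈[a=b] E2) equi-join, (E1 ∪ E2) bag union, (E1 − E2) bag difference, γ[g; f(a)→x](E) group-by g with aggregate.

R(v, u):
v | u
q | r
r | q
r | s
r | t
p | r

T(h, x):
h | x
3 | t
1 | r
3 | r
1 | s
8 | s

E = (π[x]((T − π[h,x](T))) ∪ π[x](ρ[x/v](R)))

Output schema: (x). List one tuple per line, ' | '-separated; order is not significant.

Stepwise |·|:
  T → 5
  T → 5
  π[h,x](T) → 5
  (T − π[h,x](T)) → 0
  π[x]((T − π[h,x](T))) → 0
  R → 5
  ρ[x/v](R) → 5
  π[x](ρ[x/v](R)) → 5
  (π[x]((T − π[h,x](T))) ∪ π[x](ρ[x/v](R))) → 5

== RESULT ==
x
p
q
r
r
r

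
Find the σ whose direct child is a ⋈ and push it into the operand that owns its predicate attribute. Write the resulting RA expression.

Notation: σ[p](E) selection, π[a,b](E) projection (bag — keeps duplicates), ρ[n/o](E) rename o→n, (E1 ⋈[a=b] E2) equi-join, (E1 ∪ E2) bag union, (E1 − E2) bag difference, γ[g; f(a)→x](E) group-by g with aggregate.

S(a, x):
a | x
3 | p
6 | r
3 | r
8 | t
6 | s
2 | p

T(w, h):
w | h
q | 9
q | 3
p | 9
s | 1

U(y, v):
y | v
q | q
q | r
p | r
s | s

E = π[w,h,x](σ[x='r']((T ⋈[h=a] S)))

σ filters on x, owned by the right side.
E' = π[w,h,x]((T ⋈[h=a] σ[x='r'](S)))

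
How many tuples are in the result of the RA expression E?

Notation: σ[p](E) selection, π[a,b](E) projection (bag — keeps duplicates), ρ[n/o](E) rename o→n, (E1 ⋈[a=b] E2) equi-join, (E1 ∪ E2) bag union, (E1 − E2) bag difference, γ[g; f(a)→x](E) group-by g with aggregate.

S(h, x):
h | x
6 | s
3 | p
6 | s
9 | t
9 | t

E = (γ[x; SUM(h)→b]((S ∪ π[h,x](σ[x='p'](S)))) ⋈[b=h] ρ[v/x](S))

Per-node cardinality:
  S → 5
  S → 5
  σ[x='p'](S) → 1
  π[h,x](σ[x='p'](S)) → 1
  (S ∪ π[h,x](σ[x='p'](S))) → 6
  γ[x; SUM(h)→b]((S ∪ π[h,x](σ[x='p'](S)))) → 3
  S → 5
  ρ[v/x](S) → 5
  (γ[x; SUM(h)→b]((S ∪ π[h,x](σ[x='p'](S)))) ⋈[b=h] ρ[v/x](S)) → 2

|E| = 2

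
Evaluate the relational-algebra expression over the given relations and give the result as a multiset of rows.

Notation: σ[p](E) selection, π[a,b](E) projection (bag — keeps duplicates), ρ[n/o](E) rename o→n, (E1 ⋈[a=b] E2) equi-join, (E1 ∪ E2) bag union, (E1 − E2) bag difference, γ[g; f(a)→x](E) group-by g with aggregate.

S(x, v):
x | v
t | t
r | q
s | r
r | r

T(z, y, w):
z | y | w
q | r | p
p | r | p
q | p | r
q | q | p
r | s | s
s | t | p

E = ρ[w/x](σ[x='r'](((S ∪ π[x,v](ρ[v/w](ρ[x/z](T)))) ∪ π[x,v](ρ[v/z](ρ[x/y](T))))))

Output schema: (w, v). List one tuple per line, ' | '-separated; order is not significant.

Subexpression sizes:
  S → 4
  T → 6
  ρ[x/z](T) → 6
  ρ[v/w](ρ[x/z](T)) → 6
  π[x,v](ρ[v/w](ρ[x/z](T))) → 6
  (S ∪ π[x,v](ρ[v/w](ρ[x/z](T)))) → 10
  T → 6
  ρ[x/y](T) → 6
  ρ[v/z](ρ[x/y](T)) → 6
  π[x,v](ρ[v/z](ρ[x/y](T))) → 6
  ((S ∪ π[x,v](ρ[v/w](ρ[x/z](T)))) ∪ π[x,v](ρ[v/z](ρ[x/y](T)))) → 16
  σ[x='r'](((S ∪ π[x,v](ρ[v/w](ρ[x/z](T)))) ∪ π[x,v](ρ[v/z](ρ[x/y](T))))) → 5
  ρ[w/x](σ[x='r'](((S ∪ π[x,v](ρ[v/w](ρ[x/z](T)))) ∪ π[x,v](ρ[v/z](ρ[x/y](T)))))) → 5

== RESULT ==
w | v
r | p
r | q
r | q
r | r
r | s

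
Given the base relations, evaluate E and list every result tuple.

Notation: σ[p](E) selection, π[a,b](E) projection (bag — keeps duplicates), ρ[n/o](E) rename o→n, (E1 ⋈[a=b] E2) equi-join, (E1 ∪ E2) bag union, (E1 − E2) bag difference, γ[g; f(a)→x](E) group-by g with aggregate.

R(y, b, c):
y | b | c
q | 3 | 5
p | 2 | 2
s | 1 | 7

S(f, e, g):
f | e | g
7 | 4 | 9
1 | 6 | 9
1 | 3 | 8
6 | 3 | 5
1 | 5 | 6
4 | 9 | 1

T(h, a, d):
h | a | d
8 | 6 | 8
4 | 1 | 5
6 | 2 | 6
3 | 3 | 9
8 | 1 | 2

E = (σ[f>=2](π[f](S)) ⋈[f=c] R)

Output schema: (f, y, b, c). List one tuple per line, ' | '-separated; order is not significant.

Row counts bottom-up:
  S → 6
  π[f](S) → 6
  σ[f>=2](π[f](S)) → 3
  R → 3
  (σ[f>=2](π[f](S)) ⋈[f=c] R) → 1

== RESULT ==
f | y | b | c
7 | s | 1 | 7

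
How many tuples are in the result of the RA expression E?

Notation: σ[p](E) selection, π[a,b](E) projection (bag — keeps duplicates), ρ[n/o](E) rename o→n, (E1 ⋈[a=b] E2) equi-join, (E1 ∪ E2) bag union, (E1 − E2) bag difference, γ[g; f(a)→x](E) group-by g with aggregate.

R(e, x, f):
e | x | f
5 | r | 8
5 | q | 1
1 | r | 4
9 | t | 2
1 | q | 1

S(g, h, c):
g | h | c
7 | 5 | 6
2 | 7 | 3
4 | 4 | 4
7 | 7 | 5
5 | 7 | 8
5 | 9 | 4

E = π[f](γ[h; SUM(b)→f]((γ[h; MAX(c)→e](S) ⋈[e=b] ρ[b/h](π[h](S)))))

Per-node cardinality:
  S → 6
  γ[h; MAX(c)→e](S) → 4
  S → 6
  π[h](S) → 6
  ρ[b/h](π[h](S)) → 6
  (γ[h; MAX(c)→e](S) ⋈[e=b] ρ[b/h](π[h](S))) → 2
  γ[h; SUM(b)→f]((γ[h; MAX(c)→e](S) ⋈[e=b] ρ[b/h](π[h](S)))) → 2
  π[f](γ[h; SUM(b)→f]((γ[h; MAX(c)→e](S) ⋈[e=b] ρ[b/h](π[h](S))))) → 2

|E| = 2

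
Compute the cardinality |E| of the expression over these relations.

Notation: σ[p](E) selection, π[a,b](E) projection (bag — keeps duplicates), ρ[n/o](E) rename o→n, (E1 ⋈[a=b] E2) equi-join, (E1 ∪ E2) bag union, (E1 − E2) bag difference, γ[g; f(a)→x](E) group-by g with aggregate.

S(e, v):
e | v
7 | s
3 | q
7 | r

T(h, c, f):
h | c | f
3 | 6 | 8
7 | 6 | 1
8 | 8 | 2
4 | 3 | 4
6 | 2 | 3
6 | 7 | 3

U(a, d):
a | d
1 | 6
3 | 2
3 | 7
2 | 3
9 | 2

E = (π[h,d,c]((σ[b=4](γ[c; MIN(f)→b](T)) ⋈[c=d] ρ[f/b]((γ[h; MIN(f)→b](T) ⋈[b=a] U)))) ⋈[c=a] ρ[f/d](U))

Stepwise |·|:
  T → 6
  γ[c; MIN(f)→b](T) → 5
  σ[b=4](γ[c; MIN(f)→b](T)) → 1
  T → 6
  γ[h; MIN(f)→b](T) → 5
  U → 5
  (γ[h; MIN(f)→b](T) ⋈[b=a] U) → 4
  ρ[f/b]((γ[h; MIN(f)→b](T) ⋈[b=a] U)) → 4
  (σ[b=4](γ[c; MIN(f)→b](T)) ⋈[c=d] ρ[f/b]((γ[h; MIN(f)→b](T) ⋈[b=a] U))) → 1
  π[h,d,c]((σ[b=4](γ[c; MIN(f)→b](T)) ⋈[c=d] ρ[f/b]((γ[h; MIN(f)→b](T) ⋈[b=a] U)))) → 1
  U → 5
  ρ[f/d](U) → 5
  (π[h,d,c]((σ[b=4](γ[c; MIN(f)→b](T)) ⋈[c=d] ρ[f/b]((γ[h; MIN(f)→b](T) ⋈[b=a] U)))) ⋈[c=a] ρ[f/d](U)) → 2

|E| = 2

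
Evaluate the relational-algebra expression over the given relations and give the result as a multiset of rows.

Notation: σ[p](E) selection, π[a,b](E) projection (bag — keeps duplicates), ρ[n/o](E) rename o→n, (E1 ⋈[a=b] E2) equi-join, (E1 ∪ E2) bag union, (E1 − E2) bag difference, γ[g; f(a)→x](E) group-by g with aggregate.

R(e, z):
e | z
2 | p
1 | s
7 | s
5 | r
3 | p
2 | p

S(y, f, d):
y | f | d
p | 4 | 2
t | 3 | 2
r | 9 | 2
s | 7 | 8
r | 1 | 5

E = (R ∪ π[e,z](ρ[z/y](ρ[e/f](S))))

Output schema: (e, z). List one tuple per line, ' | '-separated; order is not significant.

Row counts bottom-up:
  R → 6
  S → 5
  ρ[e/f](S) → 5
  ρ[z/y](ρ[e/f](S)) → 5
  π[e,z](ρ[z/y](ρ[e/f](S))) → 5
  (R ∪ π[e,z](ρ[z/y](ρ[e/f](S)))) → 11

== RESULT ==
e | z
1 | r
1 | s
2 | p
2 | p
3 | p
3 | t
4 | p
5 | r
7 | s
7 | s
9 | r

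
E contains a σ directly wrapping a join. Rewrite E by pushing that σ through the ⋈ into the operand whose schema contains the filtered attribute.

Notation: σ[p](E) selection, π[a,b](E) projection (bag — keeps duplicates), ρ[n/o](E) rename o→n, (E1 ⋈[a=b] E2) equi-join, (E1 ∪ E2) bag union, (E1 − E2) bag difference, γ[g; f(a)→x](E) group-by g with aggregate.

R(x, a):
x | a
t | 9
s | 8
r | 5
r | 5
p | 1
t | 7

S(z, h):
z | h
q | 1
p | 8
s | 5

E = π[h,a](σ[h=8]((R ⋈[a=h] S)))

σ filters on h, owned by the right side.
E' = π[h,a]((R ⋈[a=h] σ[h=8](S)))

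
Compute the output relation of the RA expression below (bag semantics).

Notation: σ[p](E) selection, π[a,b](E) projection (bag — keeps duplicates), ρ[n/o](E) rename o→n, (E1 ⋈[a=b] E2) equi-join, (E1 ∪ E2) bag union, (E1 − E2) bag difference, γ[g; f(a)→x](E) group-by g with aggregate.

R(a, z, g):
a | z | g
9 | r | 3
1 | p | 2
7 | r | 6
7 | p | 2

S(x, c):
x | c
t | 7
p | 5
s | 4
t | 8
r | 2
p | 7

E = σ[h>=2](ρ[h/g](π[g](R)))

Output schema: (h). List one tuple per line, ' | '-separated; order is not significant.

Subexpression sizes:
  R → 4
  π[g](R) → 4
  ρ[h/g](π[g](R)) → 4
  σ[h>=2](ρ[h/g](π[g](R))) → 4

== RESULT ==
h
2
2
3
6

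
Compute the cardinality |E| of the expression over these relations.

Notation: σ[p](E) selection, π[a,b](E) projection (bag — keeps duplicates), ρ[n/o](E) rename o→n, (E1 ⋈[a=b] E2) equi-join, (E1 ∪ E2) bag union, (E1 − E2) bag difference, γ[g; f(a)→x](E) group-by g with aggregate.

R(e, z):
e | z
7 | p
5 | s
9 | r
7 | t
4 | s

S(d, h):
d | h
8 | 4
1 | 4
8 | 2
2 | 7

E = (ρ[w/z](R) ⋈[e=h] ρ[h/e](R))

Row counts bottom-up:
  R → 5
  ρ[w/z](R) → 5
  R → 5
  ρ[h/e](R) → 5
  (ρ[w/z](R) ⋈[e=h] ρ[h/e](R)) → 7

|E| = 7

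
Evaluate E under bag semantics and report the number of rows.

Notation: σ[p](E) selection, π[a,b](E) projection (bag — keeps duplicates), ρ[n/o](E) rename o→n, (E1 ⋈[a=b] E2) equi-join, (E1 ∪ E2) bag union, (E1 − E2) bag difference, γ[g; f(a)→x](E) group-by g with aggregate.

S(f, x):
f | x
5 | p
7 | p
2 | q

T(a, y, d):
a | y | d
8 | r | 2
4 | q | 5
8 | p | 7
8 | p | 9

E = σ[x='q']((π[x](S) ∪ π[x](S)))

Stepwise |·|:
  S → 3
  π[x](S) → 3
  S → 3
  π[x](S) → 3
  (π[x](S) ∪ π[x](S)) → 6
  σ[x='q']((π[x](S) ∪ π[x](S))) → 2

|E| = 2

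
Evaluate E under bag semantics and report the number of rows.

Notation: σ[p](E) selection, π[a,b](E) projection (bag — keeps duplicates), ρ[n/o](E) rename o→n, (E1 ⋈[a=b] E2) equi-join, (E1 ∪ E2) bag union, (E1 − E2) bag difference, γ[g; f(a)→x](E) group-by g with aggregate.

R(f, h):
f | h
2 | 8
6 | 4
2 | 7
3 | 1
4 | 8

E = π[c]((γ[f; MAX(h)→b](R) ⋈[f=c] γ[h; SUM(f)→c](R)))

Per-node cardinality:
  R → 5
  γ[f; MAX(h)→b](R) → 4
  R → 5
  γ[h; SUM(f)→c](R) → 4
  (γ[f; MAX(h)→b](R) ⋈[f=c] γ[h; SUM(f)→c](R)) → 4
  π[c]((γ[f; MAX(h)→b](R) ⋈[f=c] γ[h; SUM(f)→c](R))) → 4

|E| = 4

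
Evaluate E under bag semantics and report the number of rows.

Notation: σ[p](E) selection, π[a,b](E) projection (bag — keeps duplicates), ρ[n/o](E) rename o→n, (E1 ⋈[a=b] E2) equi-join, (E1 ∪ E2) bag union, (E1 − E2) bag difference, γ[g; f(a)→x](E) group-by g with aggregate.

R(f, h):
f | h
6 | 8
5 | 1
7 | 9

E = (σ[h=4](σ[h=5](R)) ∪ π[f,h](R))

Row counts bottom-up:
  R → 3
  σ[h=5](R) → 0
  σ[h=4](σ[h=5](R)) → 0
  R → 3
  π[f,h](R) → 3
  (σ[h=4](σ[h=5](R)) ∪ π[f,h](R)) → 3

|E| = 3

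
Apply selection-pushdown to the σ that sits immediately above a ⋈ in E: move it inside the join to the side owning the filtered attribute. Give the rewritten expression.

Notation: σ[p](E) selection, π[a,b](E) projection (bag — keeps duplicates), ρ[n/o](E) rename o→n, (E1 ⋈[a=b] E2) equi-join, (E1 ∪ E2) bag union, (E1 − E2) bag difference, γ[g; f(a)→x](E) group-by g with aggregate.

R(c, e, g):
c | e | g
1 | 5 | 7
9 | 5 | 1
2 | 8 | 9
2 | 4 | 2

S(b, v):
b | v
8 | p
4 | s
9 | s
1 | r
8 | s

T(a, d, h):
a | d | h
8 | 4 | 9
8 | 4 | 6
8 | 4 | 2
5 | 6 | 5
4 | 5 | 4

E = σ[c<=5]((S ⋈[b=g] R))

σ filters on c, owned by the right side.
E' = (S ⋈[b=g] σ[c<=5](R))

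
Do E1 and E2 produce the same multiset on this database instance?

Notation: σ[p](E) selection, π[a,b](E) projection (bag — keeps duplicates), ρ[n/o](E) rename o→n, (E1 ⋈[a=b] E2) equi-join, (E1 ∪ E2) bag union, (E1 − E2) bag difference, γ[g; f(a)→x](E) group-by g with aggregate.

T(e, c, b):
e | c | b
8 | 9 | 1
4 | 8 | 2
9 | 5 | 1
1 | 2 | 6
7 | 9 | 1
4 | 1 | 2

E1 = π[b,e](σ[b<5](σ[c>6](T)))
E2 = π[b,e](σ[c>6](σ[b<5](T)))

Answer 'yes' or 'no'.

E1 per-node cardinality:
  T → 6
  σ[c>6](T) → 3
  σ[b<5](σ[c>6](T)) → 3
  π[b,e](σ[b<5](σ[c>6](T))) → 3
E2 per-node cardinality:
  T → 6
  σ[b<5](T) → 5
  σ[c>6](σ[b<5](T)) → 3
  π[b,e](σ[c>6](σ[b<5](T))) → 3

E1 and E2 produce the same multiset:
b | e
1 | 7
1 | 8
2 | 4

yes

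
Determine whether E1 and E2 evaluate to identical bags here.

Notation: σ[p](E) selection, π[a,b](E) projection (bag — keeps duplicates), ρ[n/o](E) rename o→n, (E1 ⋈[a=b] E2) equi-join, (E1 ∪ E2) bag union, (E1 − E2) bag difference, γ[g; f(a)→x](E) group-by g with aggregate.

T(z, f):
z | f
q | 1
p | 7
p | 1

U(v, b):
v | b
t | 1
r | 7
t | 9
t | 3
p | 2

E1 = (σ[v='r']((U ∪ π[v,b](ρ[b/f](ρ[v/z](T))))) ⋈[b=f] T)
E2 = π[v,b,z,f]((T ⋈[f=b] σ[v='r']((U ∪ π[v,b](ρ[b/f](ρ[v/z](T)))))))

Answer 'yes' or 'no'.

E1 per-node cardinality:
  U → 5
  T → 3
  ρ[v/z](T) → 3
  ρ[b/f](ρ[v/z](T)) → 3
  π[v,b](ρ[b/f](ρ[v/z](T))) → 3
  (U ∪ π[v,b](ρ[b/f](ρ[v/z](T)))) → 8
  σ[v='r']((U ∪ π[v,b](ρ[b/f](ρ[v/z](T))))) → 1
  T → 3
  (σ[v='r']((U ∪ π[v,b](ρ[b/f](ρ[v/z](T))))) ⋈[b=f] T) → 1
E2 per-node cardinality:
  T → 3
  U → 5
  T → 3
  ρ[v/z](T) → 3
  ρ[b/f](ρ[v/z](T)) → 3
  π[v,b](ρ[b/f](ρ[v/z](T))) → 3
  (U ∪ π[v,b](ρ[b/f](ρ[v/z](T)))) → 8
  σ[v='r']((U ∪ π[v,b](ρ[b/f](ρ[v/z](T))))) → 1
  (T ⋈[f=b] σ[v='r']((U ∪ π[v,b](ρ[b/f](ρ[v/z](T)))))) → 1
  π[v,b,z,f]((T ⋈[f=b] σ[v='r']((U ∪ π[v,b](ρ[b/f](ρ[v/z](T))))))) → 1

E1 and E2 produce the same multiset:
v | b | z | f
r | 7 | p | 7

yes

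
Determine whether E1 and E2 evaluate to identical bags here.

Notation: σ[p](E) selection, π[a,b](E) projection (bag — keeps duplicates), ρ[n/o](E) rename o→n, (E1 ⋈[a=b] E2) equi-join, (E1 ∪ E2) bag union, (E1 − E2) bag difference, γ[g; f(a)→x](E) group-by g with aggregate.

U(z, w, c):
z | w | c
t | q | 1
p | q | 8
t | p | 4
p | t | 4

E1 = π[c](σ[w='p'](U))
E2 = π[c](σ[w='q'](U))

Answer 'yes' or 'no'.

E1 per-node cardinality:
  U → 4
  σ[w='p'](U) → 1
  π[c](σ[w='p'](U)) → 1
E2 per-node cardinality:
  U → 4
  σ[w='q'](U) → 2
  π[c](σ[w='q'](U)) → 2

E1 result:
c
4
E2 result:
c
1
8
Witness: (1,) appears 0× in E1 but 1× in E2.

no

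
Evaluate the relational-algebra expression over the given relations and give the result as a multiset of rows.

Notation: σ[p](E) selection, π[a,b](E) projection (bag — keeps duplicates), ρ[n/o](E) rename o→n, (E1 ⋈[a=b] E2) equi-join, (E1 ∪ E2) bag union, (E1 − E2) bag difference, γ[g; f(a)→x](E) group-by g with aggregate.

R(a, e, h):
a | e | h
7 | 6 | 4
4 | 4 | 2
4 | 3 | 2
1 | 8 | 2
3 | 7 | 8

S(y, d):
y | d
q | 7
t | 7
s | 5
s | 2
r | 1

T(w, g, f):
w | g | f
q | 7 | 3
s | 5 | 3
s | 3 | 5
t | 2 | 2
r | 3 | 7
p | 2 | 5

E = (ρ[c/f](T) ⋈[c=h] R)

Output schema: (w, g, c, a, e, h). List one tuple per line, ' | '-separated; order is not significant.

Row counts bottom-up:
  T → 6
  ρ[c/f](T) → 6
  R → 5
  (ρ[c/f](T) ⋈[c=h] R) → 3

== RESULT ==
w | g | c | a | e | h
t | 2 | 2 | 1 | 8 | 2
t | 2 | 2 | 4 | 3 | 2
t | 2 | 2 | 4 | 4 | 2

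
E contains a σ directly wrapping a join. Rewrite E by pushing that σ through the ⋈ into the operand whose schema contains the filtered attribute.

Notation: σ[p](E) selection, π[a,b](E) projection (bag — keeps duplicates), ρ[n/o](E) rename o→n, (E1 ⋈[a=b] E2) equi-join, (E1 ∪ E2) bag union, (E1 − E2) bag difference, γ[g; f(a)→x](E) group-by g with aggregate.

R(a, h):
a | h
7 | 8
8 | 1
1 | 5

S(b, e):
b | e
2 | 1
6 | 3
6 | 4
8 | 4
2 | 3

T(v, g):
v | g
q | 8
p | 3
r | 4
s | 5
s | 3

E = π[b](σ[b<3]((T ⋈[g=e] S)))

σ filters on b, owned by the right side.
E' = π[b]((T ⋈[g=e] σ[b<3](S)))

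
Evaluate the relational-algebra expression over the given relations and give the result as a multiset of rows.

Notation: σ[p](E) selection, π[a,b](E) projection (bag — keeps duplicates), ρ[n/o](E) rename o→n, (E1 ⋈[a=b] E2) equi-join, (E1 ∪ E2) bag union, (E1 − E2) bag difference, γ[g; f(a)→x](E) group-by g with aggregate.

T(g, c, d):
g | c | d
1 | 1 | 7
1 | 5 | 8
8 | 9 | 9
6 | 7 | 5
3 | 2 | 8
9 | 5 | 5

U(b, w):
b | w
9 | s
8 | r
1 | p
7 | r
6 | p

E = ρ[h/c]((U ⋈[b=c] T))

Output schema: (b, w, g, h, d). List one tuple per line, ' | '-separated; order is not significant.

Per-node cardinality:
  U → 5
  T → 6
  (U ⋈[b=c] T) → 3
  ρ[h/c]((U ⋈[b=c] T)) → 3

== RESULT ==
b | w | g | h | d
1 | p | 1 | 1 | 7
7 | r | 6 | 7 | 5
9 | s | 8 | 9 | 9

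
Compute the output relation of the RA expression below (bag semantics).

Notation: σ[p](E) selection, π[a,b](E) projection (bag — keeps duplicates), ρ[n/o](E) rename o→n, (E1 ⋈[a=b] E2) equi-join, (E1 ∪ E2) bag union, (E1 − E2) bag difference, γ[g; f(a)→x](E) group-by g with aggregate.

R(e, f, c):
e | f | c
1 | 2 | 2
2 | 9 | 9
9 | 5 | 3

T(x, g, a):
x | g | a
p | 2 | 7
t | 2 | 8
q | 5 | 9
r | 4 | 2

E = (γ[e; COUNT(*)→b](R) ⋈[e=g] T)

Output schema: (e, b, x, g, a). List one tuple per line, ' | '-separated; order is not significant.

Stepwise |·|:
  R → 3
  γ[e; COUNT(*)→b](R) → 3
  T → 4
  (γ[e; COUNT(*)→b](R) ⋈[e=g] T) → 2

== RESULT ==
e | b | x | g | a
2 | 1 | p | 2 | 7
2 | 1 | t | 2 | 8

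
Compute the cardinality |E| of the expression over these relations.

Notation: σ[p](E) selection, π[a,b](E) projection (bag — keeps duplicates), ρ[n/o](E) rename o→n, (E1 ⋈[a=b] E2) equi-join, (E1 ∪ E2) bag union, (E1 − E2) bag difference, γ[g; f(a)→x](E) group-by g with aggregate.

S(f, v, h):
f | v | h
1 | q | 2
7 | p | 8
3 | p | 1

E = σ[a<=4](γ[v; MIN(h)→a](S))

Stepwise |·|:
  S → 3
  γ[v; MIN(h)→a](S) → 2
  σ[a<=4](γ[v; MIN(h)→a](S)) → 2

|E| = 2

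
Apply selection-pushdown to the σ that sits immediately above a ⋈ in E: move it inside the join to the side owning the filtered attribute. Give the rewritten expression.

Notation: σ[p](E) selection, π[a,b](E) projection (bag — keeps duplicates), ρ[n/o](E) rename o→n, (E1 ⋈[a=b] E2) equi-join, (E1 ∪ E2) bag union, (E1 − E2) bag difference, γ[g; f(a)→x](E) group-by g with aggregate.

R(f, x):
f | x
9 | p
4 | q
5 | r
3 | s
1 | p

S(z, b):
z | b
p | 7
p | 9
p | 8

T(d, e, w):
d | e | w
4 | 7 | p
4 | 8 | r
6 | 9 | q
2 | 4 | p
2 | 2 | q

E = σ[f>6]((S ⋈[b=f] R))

σ filters on f, owned by the right side.
E' = (S ⋈[b=f] σ[f>6](R))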